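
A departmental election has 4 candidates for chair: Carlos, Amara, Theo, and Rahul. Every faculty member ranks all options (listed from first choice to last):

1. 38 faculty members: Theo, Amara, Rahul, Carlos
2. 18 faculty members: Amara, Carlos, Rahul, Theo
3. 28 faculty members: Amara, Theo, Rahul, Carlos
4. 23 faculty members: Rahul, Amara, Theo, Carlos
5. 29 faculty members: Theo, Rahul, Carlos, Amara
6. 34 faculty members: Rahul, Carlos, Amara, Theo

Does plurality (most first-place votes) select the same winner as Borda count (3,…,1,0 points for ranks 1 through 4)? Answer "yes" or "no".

Plurality — first-place votes: Carlos 0, Amara 46, Theo 67, Rahul 57. Winner: Theo.
Borda — scores: Carlos 133, Amara 294, Theo 280, Rahul 313. Winner: Rahul.
The two methods disagree.

no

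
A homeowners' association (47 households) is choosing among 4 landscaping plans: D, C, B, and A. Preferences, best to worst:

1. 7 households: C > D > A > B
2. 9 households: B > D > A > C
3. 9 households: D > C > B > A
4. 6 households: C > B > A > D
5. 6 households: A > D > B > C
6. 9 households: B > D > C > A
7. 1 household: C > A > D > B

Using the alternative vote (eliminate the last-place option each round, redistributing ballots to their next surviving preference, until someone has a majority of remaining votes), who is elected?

Round 1: D 9, C 14, B 18, A 6. Eliminate A.
Round 2: D 15, C 14, B 18. Eliminate C.
Round 3: D 23, B 24. B has a majority.

B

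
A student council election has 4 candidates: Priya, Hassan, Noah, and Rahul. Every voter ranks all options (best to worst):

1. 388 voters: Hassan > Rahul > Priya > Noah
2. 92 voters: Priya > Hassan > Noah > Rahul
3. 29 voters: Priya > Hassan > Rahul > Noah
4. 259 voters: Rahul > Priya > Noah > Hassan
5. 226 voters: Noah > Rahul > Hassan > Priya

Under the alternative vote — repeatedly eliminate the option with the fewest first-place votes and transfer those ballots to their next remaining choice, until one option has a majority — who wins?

Hassan

Round 1: Priya 121, Hassan 388, Noah 226, Rahul 259. Eliminate Priya.
Round 2: Hassan 509, Noah 226, Rahul 259. Hassan has a majority.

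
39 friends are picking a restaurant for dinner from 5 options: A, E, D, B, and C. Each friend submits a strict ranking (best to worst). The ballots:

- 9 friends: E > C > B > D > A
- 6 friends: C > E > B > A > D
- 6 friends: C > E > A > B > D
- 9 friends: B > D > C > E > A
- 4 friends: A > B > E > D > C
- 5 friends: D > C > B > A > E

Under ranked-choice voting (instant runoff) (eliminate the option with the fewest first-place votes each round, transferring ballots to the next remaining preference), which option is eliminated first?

A

Round 1: A 4, E 9, D 5, B 9, C 12. Eliminate A.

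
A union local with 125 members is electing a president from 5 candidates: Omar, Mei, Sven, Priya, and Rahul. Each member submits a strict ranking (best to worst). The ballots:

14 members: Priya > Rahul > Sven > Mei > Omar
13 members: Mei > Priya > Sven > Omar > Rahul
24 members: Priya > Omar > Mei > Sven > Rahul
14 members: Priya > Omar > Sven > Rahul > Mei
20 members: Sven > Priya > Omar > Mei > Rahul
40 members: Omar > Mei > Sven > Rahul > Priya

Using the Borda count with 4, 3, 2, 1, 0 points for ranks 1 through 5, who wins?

Omar: 14·0 + 13·1 + 24·3 + 14·3 + 20·2 + 40·4 = 327
Mei: 14·1 + 13·4 + 24·2 + 14·0 + 20·1 + 40·3 = 254
Sven: 14·2 + 13·2 + 24·1 + 14·2 + 20·4 + 40·2 = 266
Priya: 14·4 + 13·3 + 24·4 + 14·4 + 20·3 + 40·0 = 307
Rahul: 14·3 + 13·0 + 24·0 + 14·1 + 20·0 + 40·1 = 96
Omar has the highest Borda score (327).

Omar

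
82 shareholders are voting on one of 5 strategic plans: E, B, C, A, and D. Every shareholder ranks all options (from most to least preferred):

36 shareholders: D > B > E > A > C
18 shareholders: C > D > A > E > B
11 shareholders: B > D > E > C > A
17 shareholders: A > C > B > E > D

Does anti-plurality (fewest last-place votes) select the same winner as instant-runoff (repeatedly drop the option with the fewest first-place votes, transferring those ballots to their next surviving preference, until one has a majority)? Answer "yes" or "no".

Anti-plurality — last-place votes: E 0, B 18, C 36, A 11, D 17. Winner: E.
Instant-runoff — R1 E 0, B 11, C 18, A 17, D 36 (E out); R2 B 11, C 18, A 17, D 36 (B out); R3 C 18, A 17, D 47 (D winner). Winner: D.
The two methods disagree.

no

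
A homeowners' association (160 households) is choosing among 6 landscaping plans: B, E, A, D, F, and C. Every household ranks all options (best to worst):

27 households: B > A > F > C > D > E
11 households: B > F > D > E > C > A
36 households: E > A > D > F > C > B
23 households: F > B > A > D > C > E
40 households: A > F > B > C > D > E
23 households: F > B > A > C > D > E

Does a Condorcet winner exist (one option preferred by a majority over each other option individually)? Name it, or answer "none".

Checking pairwise contests:
F beats B 122–38.
B beats E 124–36.
B beats A 84–76.
B beats D 124–36.
A beats F 103–57.
B beats C 124–36.
Every option loses at least one head-to-head, so there is no Condorcet winner.

none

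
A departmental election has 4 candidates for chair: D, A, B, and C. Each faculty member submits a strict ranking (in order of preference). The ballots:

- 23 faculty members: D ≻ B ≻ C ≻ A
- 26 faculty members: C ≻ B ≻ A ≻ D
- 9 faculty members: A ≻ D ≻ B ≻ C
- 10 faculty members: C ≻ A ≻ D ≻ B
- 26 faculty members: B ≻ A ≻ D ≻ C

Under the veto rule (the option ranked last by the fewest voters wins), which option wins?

B

Last-place votes: D 26, A 23, B 10, C 35.
B is ranked last by the fewest voters, so B wins.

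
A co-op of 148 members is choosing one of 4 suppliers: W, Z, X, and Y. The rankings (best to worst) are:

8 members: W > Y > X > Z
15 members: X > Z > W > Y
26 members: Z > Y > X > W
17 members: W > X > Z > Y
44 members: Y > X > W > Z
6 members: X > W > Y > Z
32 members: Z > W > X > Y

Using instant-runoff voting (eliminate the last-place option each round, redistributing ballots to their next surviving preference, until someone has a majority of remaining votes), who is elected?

Z

Round 1: W 25, Z 58, X 21, Y 44. Eliminate X.
Round 2: W 31, Z 73, Y 44. Eliminate W.
Round 3: Z 90, Y 58. Z has a majority.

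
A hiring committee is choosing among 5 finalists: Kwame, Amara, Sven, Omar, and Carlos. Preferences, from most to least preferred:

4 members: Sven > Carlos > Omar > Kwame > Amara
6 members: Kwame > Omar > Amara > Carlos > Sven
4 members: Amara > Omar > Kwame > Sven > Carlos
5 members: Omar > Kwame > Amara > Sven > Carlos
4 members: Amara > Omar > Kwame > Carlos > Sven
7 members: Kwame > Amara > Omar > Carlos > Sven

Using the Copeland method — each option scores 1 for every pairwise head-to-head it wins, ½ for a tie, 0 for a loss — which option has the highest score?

Kwame: beats Amara, Sven, and Carlos; loses to Omar → score 3.
Amara: beats Sven and Carlos; ties Omar; loses to Kwame → score 2.5.
Sven: loses to Kwame, Amara, Omar, and Carlos → score 0.
Omar: beats Kwame, Sven, and Carlos; ties Amara → score 3.5.
Carlos: beats Sven; loses to Kwame, Amara, and Omar → score 1.
Omar has the best pairwise record.

Omar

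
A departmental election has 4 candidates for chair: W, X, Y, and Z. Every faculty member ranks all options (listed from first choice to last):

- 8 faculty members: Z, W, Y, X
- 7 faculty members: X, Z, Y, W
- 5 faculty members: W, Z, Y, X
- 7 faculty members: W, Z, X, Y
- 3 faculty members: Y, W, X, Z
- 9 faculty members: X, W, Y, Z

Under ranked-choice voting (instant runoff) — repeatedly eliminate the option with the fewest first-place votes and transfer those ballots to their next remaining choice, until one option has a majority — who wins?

Round 1: W 12, X 16, Y 3, Z 8. Eliminate Y.
Round 2: W 15, X 16, Z 8. Eliminate Z.
Round 3: W 23, X 16. W has a majority.

W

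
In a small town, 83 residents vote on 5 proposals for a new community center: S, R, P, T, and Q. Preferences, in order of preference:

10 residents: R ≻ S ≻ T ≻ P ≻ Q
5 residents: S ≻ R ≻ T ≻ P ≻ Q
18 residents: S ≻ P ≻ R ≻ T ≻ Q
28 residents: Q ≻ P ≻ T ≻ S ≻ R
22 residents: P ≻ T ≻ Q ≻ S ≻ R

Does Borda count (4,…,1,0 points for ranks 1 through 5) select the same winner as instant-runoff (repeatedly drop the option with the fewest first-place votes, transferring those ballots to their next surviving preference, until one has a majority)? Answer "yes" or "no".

Borda — scores: S 172, R 91, P 241, T 170, Q 156. Winner: P.
Instant-runoff — R1 S 23, R 10, P 22, T 0, Q 28 (T out); R2 S 23, R 10, P 22, Q 28 (R out); R3 S 33, P 22, Q 28 (P out); R4 S 33, Q 50 (Q winner). Winner: Q.
The two methods disagree.

no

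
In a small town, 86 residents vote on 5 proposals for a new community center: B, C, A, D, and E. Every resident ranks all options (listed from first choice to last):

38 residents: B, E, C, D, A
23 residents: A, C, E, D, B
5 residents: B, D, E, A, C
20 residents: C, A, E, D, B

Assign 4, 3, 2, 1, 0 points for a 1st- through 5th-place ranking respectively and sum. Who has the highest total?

C

B: 38·4 + 23·0 + 5·4 + 20·0 = 172
C: 38·2 + 23·3 + 5·0 + 20·4 = 225
A: 38·0 + 23·4 + 5·1 + 20·3 = 157
D: 38·1 + 23·1 + 5·3 + 20·1 = 96
E: 38·3 + 23·2 + 5·2 + 20·2 = 210
C has the highest Borda score (225).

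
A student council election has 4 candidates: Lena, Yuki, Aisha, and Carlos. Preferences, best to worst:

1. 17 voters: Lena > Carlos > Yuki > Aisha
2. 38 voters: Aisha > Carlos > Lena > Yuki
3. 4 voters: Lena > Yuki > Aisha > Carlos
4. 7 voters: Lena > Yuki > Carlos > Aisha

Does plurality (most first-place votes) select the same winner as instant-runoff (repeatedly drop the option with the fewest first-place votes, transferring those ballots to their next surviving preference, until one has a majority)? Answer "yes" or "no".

yes

Plurality — first-place votes: Lena 28, Yuki 0, Aisha 38, Carlos 0. Winner: Aisha.
Instant-runoff — R1 Lena 28, Yuki 0, Aisha 38, Carlos 0 (Aisha winner). Winner: Aisha.
The two methods agree.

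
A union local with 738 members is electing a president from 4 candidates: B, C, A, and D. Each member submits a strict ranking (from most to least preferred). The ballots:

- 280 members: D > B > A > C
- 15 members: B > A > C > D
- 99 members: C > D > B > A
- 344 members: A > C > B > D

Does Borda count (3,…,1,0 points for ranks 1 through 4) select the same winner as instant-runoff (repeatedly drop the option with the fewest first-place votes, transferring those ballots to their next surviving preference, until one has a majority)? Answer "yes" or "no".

Borda — scores: B 1048, C 1000, A 1342, D 1038. Winner: A.
Instant-runoff — R1 B 15, C 99, A 344, D 280 (B out); R2 C 99, A 359, D 280 (C out); R3 A 359, D 379 (D winner). Winner: D.
The two methods disagree.

no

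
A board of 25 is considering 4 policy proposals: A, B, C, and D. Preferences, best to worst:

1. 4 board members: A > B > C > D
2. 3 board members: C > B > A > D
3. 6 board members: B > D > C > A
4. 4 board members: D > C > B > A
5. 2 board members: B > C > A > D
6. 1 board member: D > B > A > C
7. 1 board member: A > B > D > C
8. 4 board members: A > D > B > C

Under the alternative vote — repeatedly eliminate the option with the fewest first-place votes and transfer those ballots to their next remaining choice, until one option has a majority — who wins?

Round 1: A 9, B 8, C 3, D 5. Eliminate C.
Round 2: A 9, B 11, D 5. Eliminate D.
Round 3: A 9, B 16. B has a majority.

B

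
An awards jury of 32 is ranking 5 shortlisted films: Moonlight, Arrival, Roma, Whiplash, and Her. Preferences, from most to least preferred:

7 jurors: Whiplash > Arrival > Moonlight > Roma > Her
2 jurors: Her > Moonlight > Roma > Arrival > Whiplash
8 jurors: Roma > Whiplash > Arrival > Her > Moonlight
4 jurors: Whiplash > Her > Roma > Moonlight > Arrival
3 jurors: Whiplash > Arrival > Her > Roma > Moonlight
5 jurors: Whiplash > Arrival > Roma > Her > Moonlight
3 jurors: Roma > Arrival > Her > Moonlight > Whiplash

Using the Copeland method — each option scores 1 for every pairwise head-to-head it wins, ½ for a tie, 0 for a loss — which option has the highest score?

Whiplash

Moonlight: loses to Arrival, Roma, Whiplash, and Her → score 0.
Arrival: beats Moonlight and Her; loses to Roma and Whiplash → score 2.
Roma: beats Moonlight, Arrival, and Her; loses to Whiplash → score 3.
Whiplash: beats Moonlight, Arrival, Roma, and Her → score 4.
Her: beats Moonlight; loses to Arrival, Roma, and Whiplash → score 1.
Whiplash has the best pairwise record.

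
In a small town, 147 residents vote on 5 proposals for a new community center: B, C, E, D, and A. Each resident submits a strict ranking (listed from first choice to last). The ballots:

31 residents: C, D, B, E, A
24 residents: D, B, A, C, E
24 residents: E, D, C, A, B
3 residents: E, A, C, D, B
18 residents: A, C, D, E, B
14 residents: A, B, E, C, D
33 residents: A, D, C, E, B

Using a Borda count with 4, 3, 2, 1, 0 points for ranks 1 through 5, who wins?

B: 31·2 + 24·3 + 24·0 + 3·0 + 18·0 + 14·3 + 33·0 = 176
C: 31·4 + 24·1 + 24·2 + 3·2 + 18·3 + 14·1 + 33·2 = 336
E: 31·1 + 24·0 + 24·4 + 3·4 + 18·1 + 14·2 + 33·1 = 218
D: 31·3 + 24·4 + 24·3 + 3·1 + 18·2 + 14·0 + 33·3 = 399
A: 31·0 + 24·2 + 24·1 + 3·3 + 18·4 + 14·4 + 33·4 = 341
D has the highest Borda score (399).

D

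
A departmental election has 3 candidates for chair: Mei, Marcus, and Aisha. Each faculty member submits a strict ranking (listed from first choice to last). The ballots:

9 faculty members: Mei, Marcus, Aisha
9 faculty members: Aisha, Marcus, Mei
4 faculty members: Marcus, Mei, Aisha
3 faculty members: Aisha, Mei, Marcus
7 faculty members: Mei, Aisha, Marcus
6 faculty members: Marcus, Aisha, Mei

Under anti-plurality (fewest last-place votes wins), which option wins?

Marcus

Last-place votes: Mei 15, Marcus 10, Aisha 13.
Marcus is ranked last by the fewest voters, so Marcus wins.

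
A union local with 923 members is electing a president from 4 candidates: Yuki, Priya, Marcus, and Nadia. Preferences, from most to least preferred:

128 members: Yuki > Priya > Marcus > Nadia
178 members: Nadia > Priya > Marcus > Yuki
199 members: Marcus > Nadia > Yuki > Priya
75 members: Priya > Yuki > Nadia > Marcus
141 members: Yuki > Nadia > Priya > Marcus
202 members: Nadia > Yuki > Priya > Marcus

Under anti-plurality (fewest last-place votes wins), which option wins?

Last-place votes: Yuki 178, Priya 199, Marcus 418, Nadia 128.
Nadia is ranked last by the fewest voters, so Nadia wins.

Nadia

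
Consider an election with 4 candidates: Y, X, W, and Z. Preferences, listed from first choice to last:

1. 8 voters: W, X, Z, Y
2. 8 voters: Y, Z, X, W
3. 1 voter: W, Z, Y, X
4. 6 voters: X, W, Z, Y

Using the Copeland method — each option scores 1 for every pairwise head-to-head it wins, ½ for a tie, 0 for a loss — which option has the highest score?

Y: loses to X, W, and Z → score 0.
X: beats Y, W, and Z → score 3.
W: beats Y and Z; loses to X → score 2.
Z: beats Y; loses to X and W → score 1.
X has the best pairwise record.

X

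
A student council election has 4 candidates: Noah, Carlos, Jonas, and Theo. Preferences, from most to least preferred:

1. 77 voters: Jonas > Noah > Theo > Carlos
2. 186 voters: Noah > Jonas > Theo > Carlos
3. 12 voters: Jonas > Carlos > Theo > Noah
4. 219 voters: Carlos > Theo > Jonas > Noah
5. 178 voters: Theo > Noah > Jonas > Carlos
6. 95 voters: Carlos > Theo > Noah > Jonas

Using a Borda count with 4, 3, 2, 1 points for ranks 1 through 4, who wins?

Theo

Noah: 77·3 + 186·4 + 12·1 + 219·1 + 178·3 + 95·2 = 1930
Carlos: 77·1 + 186·1 + 12·3 + 219·4 + 178·1 + 95·4 = 1733
Jonas: 77·4 + 186·3 + 12·4 + 219·2 + 178·2 + 95·1 = 1803
Theo: 77·2 + 186·2 + 12·2 + 219·3 + 178·4 + 95·3 = 2204
Theo has the highest Borda score (2204).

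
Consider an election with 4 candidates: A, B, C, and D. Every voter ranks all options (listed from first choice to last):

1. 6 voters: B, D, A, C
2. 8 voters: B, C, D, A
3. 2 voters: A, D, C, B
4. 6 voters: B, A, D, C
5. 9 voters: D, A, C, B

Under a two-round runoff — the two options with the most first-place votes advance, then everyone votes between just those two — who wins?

Round 1 first-place votes: A 2, B 20, C 0, D 9.
B and D advance.
Runoff: B is preferred to D by 20 voters; D by 11.
B wins the runoff.

B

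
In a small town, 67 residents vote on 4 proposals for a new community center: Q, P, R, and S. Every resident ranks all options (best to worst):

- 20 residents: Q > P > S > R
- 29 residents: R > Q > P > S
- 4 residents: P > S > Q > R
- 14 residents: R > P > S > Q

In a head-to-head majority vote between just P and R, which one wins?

Voters preferring P to R: 24; preferring R to P: 43.
R wins the head-to-head.

R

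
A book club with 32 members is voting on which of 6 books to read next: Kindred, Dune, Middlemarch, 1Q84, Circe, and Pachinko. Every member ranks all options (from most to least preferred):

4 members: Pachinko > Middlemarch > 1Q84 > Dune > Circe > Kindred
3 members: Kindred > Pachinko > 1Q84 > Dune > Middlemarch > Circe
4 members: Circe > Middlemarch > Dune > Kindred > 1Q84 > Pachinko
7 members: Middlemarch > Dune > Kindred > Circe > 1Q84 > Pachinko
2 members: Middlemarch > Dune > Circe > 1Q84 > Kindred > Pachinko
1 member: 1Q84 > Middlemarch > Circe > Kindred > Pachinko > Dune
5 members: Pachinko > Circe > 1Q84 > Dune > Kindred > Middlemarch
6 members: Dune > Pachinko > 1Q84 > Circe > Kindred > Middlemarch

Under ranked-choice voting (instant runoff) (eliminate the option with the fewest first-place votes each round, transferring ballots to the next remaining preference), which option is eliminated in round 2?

Round 1: Kindred 3, Dune 6, Middlemarch 9, 1Q84 1, Circe 4, Pachinko 9. Eliminate 1Q84.
Round 2: Kindred 3, Dune 6, Middlemarch 10, Circe 4, Pachinko 9. Eliminate Kindred.

Kindred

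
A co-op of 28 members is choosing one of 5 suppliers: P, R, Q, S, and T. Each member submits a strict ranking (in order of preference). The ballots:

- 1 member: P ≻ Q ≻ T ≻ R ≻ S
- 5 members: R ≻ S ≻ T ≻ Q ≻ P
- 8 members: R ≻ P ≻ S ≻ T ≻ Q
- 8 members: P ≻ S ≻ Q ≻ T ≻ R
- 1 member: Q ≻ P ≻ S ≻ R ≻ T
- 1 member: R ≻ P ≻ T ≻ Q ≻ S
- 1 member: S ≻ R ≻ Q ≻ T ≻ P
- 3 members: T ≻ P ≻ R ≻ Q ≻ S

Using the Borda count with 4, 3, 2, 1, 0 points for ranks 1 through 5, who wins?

P: 1·4 + 5·0 + 8·3 + 8·4 + 1·3 + 1·3 + 1·0 + 3·3 = 75
R: 1·1 + 5·4 + 8·4 + 8·0 + 1·1 + 1·4 + 1·3 + 3·2 = 67
Q: 1·3 + 5·1 + 8·0 + 8·2 + 1·4 + 1·1 + 1·2 + 3·1 = 34
S: 1·0 + 5·3 + 8·2 + 8·3 + 1·2 + 1·0 + 1·4 + 3·0 = 61
T: 1·2 + 5·2 + 8·1 + 8·1 + 1·0 + 1·2 + 1·1 + 3·4 = 43
P has the highest Borda score (75).

P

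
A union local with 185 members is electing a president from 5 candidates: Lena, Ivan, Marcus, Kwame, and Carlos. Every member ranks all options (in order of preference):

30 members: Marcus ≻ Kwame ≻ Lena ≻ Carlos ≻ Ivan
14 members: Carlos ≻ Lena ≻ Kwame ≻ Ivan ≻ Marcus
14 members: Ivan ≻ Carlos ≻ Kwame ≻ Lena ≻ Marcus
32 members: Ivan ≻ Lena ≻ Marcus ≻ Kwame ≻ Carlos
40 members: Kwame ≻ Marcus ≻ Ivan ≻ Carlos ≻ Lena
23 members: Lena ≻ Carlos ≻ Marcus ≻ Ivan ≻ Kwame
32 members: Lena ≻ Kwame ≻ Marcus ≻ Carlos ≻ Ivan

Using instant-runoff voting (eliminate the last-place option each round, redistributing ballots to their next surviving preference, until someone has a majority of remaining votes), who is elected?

Lena

Round 1: Lena 55, Ivan 46, Marcus 30, Kwame 40, Carlos 14. Eliminate Carlos.
Round 2: Lena 69, Ivan 46, Marcus 30, Kwame 40. Eliminate Marcus.
Round 3: Lena 69, Ivan 46, Kwame 70. Eliminate Ivan.
Round 4: Lena 101, Kwame 84. Lena has a majority.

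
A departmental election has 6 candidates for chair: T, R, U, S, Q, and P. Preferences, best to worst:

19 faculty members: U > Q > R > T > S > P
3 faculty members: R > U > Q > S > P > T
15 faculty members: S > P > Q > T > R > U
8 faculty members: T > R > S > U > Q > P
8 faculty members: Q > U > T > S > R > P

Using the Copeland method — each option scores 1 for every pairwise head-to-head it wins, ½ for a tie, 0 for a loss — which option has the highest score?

U

T: beats R, S, and P; loses to U and Q → score 3.
R: beats S and P; loses to T, U, and Q → score 2.
U: beats T, R, S, Q, and P → score 5.
S: beats P; loses to T, R, U, and Q → score 1.
Q: beats T, R, S, and P; loses to U → score 4.
P: loses to T, R, U, S, and Q → score 0.
U has the best pairwise record.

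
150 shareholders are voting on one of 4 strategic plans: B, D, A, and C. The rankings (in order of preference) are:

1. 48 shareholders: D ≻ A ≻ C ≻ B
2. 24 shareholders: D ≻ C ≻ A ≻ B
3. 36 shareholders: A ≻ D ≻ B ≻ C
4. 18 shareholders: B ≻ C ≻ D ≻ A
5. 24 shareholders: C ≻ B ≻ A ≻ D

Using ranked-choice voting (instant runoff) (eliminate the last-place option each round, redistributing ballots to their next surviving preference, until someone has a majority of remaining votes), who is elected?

D

Round 1: B 18, D 72, A 36, C 24. Eliminate B.
Round 2: D 72, A 36, C 42. Eliminate A.
Round 3: D 108, C 42. D has a majority.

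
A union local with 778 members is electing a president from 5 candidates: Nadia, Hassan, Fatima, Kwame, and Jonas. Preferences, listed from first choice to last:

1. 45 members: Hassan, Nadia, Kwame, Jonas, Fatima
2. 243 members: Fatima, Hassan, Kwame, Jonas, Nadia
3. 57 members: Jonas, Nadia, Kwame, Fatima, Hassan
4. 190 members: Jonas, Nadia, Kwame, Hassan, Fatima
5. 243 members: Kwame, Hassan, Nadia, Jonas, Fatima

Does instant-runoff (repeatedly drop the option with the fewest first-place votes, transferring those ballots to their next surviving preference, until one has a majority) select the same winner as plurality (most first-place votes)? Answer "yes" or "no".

Instant-runoff — R1 Nadia 0, Hassan 45, Fatima 243, Kwame 243, Jonas 247 (Nadia out); R2 Hassan 45, Fatima 243, Kwame 243, Jonas 247 (Hassan out); R3 Fatima 243, Kwame 288, Jonas 247 (Fatima out); R4 Kwame 531, Jonas 247 (Kwame winner). Winner: Kwame.
Plurality — first-place votes: Nadia 0, Hassan 45, Fatima 243, Kwame 243, Jonas 247. Winner: Jonas.
The two methods disagree.

no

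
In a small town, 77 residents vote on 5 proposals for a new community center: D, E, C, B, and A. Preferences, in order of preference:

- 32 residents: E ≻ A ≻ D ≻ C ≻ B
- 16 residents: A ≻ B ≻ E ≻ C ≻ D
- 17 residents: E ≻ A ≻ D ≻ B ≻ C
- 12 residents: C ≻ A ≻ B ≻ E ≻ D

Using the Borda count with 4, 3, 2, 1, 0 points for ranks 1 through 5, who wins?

A

D: 32·2 + 16·0 + 17·2 + 12·0 = 98
E: 32·4 + 16·2 + 17·4 + 12·1 = 240
C: 32·1 + 16·1 + 17·0 + 12·4 = 96
B: 32·0 + 16·3 + 17·1 + 12·2 = 89
A: 32·3 + 16·4 + 17·3 + 12·3 = 247
A has the highest Borda score (247).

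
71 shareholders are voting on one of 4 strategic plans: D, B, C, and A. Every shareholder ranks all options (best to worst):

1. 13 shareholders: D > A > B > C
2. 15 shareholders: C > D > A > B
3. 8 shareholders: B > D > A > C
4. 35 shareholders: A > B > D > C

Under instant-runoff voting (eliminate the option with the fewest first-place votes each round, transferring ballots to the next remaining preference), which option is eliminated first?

B

Round 1: D 13, B 8, C 15, A 35. Eliminate B.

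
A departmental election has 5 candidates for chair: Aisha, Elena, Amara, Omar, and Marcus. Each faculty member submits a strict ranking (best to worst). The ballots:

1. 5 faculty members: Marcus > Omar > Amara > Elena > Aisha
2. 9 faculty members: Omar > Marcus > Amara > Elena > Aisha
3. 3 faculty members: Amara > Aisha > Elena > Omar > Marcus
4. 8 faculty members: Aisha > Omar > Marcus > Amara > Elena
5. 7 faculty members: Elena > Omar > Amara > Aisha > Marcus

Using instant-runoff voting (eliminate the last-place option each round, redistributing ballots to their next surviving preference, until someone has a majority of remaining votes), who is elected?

Round 1: Aisha 8, Elena 7, Amara 3, Omar 9, Marcus 5. Eliminate Amara.
Round 2: Aisha 11, Elena 7, Omar 9, Marcus 5. Eliminate Marcus.
Round 3: Aisha 11, Elena 7, Omar 14. Eliminate Elena.
Round 4: Aisha 11, Omar 21. Omar has a majority.

Omar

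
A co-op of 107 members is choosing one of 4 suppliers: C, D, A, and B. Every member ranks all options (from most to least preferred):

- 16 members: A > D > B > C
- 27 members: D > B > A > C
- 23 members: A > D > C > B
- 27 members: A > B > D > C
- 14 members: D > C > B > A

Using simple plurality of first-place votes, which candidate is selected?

A

First-place votes: C 0, D 41, A 66, B 0.
A has the most first-place votes.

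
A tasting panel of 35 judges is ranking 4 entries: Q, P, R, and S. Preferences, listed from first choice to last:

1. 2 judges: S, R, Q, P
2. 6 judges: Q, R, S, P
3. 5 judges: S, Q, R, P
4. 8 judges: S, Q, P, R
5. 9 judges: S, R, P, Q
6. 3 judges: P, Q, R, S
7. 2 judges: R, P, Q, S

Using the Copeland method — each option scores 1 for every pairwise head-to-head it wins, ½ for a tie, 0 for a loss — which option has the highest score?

Q: beats P and R; loses to S → score 2.
P: loses to Q, R, and S → score 0.
R: beats P; loses to Q and S → score 1.
S: beats Q, P, and R → score 3.
S has the best pairwise record.

S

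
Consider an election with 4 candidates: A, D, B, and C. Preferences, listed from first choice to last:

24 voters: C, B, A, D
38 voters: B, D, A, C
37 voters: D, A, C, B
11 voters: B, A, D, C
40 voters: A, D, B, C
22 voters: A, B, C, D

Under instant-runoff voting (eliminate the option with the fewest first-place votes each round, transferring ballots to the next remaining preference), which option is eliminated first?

C

Round 1: A 62, D 37, B 49, C 24. Eliminate C.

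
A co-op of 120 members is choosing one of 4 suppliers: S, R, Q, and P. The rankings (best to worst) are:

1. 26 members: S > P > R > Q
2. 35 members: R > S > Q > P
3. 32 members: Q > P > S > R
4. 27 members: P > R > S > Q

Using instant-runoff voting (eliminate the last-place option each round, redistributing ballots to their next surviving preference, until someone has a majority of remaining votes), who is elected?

P

Round 1: S 26, R 35, Q 32, P 27. Eliminate S.
Round 2: R 35, Q 32, P 53. Eliminate Q.
Round 3: R 35, P 85. P has a majority.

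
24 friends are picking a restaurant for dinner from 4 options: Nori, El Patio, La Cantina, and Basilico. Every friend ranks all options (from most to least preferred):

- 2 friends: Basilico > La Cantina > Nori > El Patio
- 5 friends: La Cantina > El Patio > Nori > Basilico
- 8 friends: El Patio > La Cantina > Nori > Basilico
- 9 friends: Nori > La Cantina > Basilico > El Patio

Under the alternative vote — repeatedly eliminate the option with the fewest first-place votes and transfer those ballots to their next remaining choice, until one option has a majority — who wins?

Round 1: Nori 9, El Patio 8, La Cantina 5, Basilico 2. Eliminate Basilico.
Round 2: Nori 9, El Patio 8, La Cantina 7. Eliminate La Cantina.
Round 3: Nori 11, El Patio 13. El Patio has a majority.

El Patio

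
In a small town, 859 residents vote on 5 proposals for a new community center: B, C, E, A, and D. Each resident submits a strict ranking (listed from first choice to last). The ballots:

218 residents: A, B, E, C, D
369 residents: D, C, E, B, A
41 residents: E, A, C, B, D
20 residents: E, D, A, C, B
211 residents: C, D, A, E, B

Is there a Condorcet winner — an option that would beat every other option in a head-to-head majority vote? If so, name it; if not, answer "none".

C

C vs B: 641–218 for C.
C vs E: 580–279 for C.
C vs A: 580–279 for C.
C vs D: 470–389 for C.
C beats every other option head-to-head.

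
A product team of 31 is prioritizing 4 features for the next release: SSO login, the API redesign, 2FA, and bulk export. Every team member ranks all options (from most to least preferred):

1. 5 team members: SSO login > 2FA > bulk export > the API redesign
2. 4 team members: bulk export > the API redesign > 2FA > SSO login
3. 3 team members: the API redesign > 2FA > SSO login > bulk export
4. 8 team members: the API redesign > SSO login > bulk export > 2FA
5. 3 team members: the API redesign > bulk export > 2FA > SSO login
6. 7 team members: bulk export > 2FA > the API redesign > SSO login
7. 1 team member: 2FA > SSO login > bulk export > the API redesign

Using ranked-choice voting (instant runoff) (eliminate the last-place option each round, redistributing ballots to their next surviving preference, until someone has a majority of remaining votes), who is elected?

bulk export

Round 1: SSO login 5, the API redesign 14, 2FA 1, bulk export 11. Eliminate 2FA.
Round 2: SSO login 6, the API redesign 14, bulk export 11. Eliminate SSO login.
Round 3: the API redesign 14, bulk export 17. Bulk export has a majority.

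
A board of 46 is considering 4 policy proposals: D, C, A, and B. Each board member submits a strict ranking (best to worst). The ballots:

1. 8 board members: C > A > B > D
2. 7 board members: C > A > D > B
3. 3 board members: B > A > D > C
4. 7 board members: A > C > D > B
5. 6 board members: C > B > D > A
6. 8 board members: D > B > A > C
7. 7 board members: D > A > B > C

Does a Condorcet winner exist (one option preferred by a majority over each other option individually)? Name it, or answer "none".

A vs D: 25–21 for A.
A vs C: 25–21 for A.
A vs B: 29–17 for A.
A beats every other option head-to-head.

A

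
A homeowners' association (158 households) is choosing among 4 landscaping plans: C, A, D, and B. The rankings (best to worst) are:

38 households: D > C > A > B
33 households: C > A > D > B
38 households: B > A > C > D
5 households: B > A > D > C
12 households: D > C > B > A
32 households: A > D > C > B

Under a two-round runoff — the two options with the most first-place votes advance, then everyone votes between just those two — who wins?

Round 1 first-place votes: C 33, A 32, D 50, B 43.
D and B advance.
Runoff: D is preferred to B by 115 voters; B by 43.
D wins the runoff.

D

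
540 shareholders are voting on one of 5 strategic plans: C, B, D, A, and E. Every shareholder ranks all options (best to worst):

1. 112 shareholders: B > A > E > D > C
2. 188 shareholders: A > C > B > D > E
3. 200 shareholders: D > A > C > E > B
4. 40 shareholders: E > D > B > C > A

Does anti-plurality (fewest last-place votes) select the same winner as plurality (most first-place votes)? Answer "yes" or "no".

Anti-plurality — last-place votes: C 112, B 200, D 0, A 40, E 188. Winner: D.
Plurality — first-place votes: C 0, B 112, D 200, A 188, E 40. Winner: D.
The two methods agree.

yes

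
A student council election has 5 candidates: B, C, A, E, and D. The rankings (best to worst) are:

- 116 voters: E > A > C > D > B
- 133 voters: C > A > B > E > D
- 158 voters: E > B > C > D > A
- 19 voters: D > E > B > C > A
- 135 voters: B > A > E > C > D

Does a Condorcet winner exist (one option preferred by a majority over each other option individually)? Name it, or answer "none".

E vs B: 293–268 for E.
E vs C: 428–133 for E.
E vs A: 293–268 for E.
E vs D: 542–19 for E.
E beats every other option head-to-head.

E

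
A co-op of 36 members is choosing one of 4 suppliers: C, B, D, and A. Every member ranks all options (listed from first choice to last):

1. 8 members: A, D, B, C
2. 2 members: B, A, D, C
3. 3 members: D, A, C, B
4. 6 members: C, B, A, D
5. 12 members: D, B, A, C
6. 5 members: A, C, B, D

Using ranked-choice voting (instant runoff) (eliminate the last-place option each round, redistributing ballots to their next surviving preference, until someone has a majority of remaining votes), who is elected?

A

Round 1: C 6, B 2, D 15, A 13. Eliminate B.
Round 2: C 6, D 15, A 15. Eliminate C.
Round 3: D 15, A 21. A has a majority.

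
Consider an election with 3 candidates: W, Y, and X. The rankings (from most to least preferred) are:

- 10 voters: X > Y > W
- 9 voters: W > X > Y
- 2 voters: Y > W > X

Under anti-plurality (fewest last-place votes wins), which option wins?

Last-place votes: W 10, Y 9, X 2.
X is ranked last by the fewest voters, so X wins.

X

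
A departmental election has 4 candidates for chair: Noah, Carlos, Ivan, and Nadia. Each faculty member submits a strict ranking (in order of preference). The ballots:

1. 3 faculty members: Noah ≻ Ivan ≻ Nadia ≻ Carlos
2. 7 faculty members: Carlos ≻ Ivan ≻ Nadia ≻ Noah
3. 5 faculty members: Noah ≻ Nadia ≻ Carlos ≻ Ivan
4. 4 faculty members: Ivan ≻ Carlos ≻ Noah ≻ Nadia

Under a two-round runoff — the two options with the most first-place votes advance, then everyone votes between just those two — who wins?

Round 1 first-place votes: Noah 8, Carlos 7, Ivan 4, Nadia 0.
Noah and Carlos advance.
Runoff: Noah is preferred to Carlos by 8 voters; Carlos by 11.
Carlos wins the runoff.

Carlos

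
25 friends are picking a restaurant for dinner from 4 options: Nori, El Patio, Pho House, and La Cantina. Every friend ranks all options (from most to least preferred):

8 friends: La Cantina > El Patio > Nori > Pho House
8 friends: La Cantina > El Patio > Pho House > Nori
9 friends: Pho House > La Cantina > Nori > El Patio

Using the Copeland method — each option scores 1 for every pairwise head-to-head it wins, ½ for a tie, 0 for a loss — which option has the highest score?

Nori: loses to El Patio, Pho House, and La Cantina → score 0.
El Patio: beats Nori and Pho House; loses to La Cantina → score 2.
Pho House: beats Nori; loses to El Patio and La Cantina → score 1.
La Cantina: beats Nori, El Patio, and Pho House → score 3.
La Cantina has the best pairwise record.

La Cantina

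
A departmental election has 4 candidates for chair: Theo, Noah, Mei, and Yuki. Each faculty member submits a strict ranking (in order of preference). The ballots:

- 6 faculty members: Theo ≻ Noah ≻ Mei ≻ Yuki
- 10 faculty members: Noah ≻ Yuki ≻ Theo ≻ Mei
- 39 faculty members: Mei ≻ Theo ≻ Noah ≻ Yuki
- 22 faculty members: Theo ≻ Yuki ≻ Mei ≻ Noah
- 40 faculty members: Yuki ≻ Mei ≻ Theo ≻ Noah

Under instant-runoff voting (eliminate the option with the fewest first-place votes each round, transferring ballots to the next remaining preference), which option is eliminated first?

Noah

Round 1: Theo 28, Noah 10, Mei 39, Yuki 40. Eliminate Noah.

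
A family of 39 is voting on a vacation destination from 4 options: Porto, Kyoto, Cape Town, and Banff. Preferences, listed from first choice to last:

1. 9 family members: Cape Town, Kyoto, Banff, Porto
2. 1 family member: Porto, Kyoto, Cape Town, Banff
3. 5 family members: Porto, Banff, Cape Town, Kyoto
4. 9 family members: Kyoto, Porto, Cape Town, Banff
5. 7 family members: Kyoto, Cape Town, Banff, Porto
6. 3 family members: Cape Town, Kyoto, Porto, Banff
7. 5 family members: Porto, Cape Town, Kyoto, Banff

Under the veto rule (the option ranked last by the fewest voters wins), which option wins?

Last-place votes: Porto 16, Kyoto 5, Cape Town 0, Banff 18.
Cape Town is ranked last by the fewest voters, so Cape Town wins.

Cape Town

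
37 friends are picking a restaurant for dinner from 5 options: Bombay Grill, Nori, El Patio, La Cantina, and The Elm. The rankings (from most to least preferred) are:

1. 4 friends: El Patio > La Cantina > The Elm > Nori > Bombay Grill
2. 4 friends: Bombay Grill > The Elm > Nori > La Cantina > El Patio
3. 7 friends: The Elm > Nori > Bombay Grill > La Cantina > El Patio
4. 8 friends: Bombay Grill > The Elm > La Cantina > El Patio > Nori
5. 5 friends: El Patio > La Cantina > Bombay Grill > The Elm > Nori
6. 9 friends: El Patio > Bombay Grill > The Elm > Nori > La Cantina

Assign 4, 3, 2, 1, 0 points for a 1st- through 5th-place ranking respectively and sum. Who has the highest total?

Bombay Grill

Bombay Grill: 4·0 + 4·4 + 7·2 + 8·4 + 5·2 + 9·3 = 99
Nori: 4·1 + 4·2 + 7·3 + 8·0 + 5·0 + 9·1 = 42
El Patio: 4·4 + 4·0 + 7·0 + 8·1 + 5·4 + 9·4 = 80
La Cantina: 4·3 + 4·1 + 7·1 + 8·2 + 5·3 + 9·0 = 54
The Elm: 4·2 + 4·3 + 7·4 + 8·3 + 5·1 + 9·2 = 95
Bombay Grill has the highest Borda score (99).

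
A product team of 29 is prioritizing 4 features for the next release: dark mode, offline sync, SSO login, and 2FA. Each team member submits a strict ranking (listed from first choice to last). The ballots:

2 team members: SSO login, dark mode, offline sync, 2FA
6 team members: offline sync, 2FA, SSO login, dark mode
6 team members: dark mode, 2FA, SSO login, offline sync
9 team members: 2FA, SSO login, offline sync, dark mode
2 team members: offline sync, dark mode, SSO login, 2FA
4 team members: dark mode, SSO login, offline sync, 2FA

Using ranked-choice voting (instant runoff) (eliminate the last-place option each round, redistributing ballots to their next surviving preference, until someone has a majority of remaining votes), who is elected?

Round 1: dark mode 10, offline sync 8, SSO login 2, 2FA 9. Eliminate SSO login.
Round 2: dark mode 12, offline sync 8, 2FA 9. Eliminate offline sync.
Round 3: dark mode 14, 2FA 15. 2FA has a majority.

2FA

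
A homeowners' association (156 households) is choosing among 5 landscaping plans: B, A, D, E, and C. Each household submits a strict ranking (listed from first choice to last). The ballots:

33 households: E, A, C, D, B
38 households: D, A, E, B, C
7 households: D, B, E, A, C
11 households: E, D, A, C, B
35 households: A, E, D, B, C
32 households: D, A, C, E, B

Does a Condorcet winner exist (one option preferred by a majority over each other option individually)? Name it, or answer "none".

none

Checking pairwise contests:
A beats B 149–7.
D beats A 88–68.
E beats D 79–77.
A beats E 105–51.
B beats C 80–76.
Every option loses at least one head-to-head, so there is no Condorcet winner.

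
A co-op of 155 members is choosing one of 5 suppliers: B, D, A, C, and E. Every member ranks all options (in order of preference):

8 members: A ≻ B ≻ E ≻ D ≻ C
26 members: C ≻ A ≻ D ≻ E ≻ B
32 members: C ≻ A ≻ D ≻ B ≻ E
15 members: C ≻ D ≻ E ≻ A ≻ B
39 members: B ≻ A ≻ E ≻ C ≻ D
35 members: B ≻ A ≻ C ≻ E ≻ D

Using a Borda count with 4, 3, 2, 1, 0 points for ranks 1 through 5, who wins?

A

B: 8·3 + 26·0 + 32·1 + 15·0 + 39·4 + 35·4 = 352
D: 8·1 + 26·2 + 32·2 + 15·3 + 39·0 + 35·0 = 169
A: 8·4 + 26·3 + 32·3 + 15·1 + 39·3 + 35·3 = 443
C: 8·0 + 26·4 + 32·4 + 15·4 + 39·1 + 35·2 = 401
E: 8·2 + 26·1 + 32·0 + 15·2 + 39·2 + 35·1 = 185
A has the highest Borda score (443).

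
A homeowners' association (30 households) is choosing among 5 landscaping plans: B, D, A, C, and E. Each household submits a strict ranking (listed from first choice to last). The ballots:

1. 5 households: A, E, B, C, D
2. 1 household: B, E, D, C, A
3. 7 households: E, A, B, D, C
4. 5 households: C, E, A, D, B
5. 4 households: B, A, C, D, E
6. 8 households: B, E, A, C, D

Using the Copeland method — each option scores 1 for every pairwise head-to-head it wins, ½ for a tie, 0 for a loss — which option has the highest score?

B: beats D and C; loses to A and E → score 2.
D: loses to B, A, C, and E → score 0.
A: beats B, D, and C; loses to E → score 3.
C: beats D; loses to B, A, and E → score 1.
E: beats B, D, A, and C → score 4.
E has the best pairwise record.

E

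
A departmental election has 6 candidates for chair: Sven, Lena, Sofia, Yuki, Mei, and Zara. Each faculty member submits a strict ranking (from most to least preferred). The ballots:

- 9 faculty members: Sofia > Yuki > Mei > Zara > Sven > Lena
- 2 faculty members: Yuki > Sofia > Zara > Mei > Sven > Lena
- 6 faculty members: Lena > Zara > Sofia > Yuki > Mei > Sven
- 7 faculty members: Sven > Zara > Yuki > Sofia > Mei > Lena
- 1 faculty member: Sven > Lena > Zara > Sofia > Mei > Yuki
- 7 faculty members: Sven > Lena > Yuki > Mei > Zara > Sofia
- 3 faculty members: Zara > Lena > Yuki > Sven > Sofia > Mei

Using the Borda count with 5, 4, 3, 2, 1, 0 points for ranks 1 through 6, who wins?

Yuki

Sven: 9·1 + 2·1 + 6·0 + 7·5 + 1·5 + 7·5 + 3·2 = 92
Lena: 9·0 + 2·0 + 6·5 + 7·0 + 1·4 + 7·4 + 3·4 = 74
Sofia: 9·5 + 2·4 + 6·3 + 7·2 + 1·2 + 7·0 + 3·1 = 90
Yuki: 9·4 + 2·5 + 6·2 + 7·3 + 1·0 + 7·3 + 3·3 = 109
Mei: 9·3 + 2·2 + 6·1 + 7·1 + 1·1 + 7·2 + 3·0 = 59
Zara: 9·2 + 2·3 + 6·4 + 7·4 + 1·3 + 7·1 + 3·5 = 101
Yuki has the highest Borda score (109).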